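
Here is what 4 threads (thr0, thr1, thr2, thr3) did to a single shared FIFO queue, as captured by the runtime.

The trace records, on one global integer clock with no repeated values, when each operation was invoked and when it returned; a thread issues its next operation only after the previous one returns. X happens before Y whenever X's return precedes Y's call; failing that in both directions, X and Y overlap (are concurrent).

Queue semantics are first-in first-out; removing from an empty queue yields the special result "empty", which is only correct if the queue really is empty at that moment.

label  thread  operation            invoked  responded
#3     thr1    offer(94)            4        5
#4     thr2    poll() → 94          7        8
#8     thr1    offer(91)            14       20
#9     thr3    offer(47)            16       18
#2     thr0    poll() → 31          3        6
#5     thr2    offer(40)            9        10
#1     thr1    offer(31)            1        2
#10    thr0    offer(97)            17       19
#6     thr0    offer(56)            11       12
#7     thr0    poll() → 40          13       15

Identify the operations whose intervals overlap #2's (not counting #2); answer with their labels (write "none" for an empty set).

#3

overlap test against #2 [3,6]: concurrent iff the interval meets 3..6
#1 [1,2]: before
#3 [4,5]: concurrent
#4 [7,8]: after
#5 [9,10]: after
#6 [11,12]: after
#7 [13,15]: after
#8 [14,20]: after
#9 [16,18]: after
#10 [17,19]: after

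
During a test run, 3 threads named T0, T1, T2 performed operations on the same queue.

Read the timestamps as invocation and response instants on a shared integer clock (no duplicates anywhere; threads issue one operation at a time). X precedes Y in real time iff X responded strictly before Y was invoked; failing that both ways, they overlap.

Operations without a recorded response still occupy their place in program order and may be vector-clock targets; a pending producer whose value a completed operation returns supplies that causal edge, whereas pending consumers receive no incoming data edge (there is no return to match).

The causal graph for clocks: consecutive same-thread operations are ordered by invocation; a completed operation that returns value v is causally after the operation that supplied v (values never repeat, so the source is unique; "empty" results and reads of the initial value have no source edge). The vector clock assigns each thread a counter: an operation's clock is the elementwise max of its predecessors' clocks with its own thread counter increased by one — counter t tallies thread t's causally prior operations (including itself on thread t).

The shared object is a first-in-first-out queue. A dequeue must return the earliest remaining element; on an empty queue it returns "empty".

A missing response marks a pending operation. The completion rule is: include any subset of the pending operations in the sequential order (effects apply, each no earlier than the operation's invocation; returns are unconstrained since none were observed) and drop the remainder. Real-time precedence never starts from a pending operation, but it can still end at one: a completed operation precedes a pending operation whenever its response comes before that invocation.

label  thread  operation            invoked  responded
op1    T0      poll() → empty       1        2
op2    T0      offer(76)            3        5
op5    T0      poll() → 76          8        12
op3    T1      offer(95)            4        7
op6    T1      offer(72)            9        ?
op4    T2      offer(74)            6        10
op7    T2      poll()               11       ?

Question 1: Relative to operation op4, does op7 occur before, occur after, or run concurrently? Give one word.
Answer: after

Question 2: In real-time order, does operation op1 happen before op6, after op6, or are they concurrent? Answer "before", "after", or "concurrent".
Answer: before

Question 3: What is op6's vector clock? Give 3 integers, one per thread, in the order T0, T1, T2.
Answer: (0, 2, 0)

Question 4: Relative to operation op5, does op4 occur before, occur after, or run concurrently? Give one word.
Answer: concurrent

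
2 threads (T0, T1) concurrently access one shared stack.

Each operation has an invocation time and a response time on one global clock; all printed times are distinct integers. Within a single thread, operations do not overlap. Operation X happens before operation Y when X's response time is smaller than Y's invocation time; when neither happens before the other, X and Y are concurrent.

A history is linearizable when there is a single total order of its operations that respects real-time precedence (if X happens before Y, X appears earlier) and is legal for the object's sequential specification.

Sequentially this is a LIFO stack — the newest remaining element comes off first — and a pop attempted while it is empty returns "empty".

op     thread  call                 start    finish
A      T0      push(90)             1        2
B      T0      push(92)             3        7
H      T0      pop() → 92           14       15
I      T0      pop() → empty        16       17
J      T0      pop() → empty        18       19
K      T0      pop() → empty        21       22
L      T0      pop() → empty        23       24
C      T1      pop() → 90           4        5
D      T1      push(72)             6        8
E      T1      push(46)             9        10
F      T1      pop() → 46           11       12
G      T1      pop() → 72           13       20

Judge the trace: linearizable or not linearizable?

linearizable

one valid linearization: A, C, B, D, E, F, G, H, I, J, K, L
1. A push(90), leaving stack <90>
2. C pop() → 90, leaving stack <>
3. B push(92), leaving stack <92>
4. D push(72), leaving stack <92,72>
5. E push(46), leaving stack <92,72,46>
6. F pop() → 46, leaving stack <92,72>
7. G pop() → 72, leaving stack <92>
8. H pop() → 92, leaving stack <>
9. I pop() → empty, leaving stack <>
10. J pop() → empty, leaving stack <>
11. K pop() → empty, leaving stack <>
12. L pop() → empty, leaving stack <>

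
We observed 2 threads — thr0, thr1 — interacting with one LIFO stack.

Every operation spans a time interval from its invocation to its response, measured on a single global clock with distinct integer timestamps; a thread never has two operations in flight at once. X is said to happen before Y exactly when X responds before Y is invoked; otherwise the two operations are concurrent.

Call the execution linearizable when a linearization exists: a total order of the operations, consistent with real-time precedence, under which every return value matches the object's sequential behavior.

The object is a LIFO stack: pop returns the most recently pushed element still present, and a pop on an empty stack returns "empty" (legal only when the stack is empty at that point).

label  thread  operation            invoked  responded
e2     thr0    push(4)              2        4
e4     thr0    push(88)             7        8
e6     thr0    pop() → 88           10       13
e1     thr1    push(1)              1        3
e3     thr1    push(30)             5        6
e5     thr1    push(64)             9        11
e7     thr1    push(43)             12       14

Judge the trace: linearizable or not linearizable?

one valid linearization: e1, e2, e3, e4, e6, e5, e7
1. e1 push(1), leaving stack <1>
2. e2 push(4), leaving stack <1,4>
3. e3 push(30), leaving stack <1,4,30>
4. e4 push(88), leaving stack <1,4,30,88>
5. e6 pop() → 88, leaving stack <1,4,30>
6. e5 push(64), leaving stack <1,4,30,64>
7. e7 push(43), leaving stack <1,4,30,64,43>

linearizable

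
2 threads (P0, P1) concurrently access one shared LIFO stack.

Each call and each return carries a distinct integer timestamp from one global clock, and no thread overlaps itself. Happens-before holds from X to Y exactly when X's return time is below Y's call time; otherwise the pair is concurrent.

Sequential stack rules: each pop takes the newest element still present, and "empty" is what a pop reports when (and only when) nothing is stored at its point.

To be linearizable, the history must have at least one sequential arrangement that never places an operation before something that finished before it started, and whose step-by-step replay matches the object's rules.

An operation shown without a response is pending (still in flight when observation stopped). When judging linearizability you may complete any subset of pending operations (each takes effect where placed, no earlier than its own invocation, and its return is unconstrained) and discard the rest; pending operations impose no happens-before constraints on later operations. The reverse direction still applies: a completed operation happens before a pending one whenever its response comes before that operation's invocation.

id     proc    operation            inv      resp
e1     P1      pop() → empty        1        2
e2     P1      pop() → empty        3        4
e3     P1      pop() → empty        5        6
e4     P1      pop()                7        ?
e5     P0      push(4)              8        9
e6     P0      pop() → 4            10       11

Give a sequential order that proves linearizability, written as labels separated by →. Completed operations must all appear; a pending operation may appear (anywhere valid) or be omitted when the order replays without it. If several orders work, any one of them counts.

after step 1 (e1 pop() → empty): stack <>
after step 2 (e2 pop() → empty): stack <>
after step 3 (e3 pop() → empty): stack <>
after step 4 (e4 pop() (pending, included)): stack <>
after step 5 (e5 push(4)): stack <4>
after step 6 (e6 pop() → 4): stack <>

e1 → e2 → e3 → e4 → e5 → e6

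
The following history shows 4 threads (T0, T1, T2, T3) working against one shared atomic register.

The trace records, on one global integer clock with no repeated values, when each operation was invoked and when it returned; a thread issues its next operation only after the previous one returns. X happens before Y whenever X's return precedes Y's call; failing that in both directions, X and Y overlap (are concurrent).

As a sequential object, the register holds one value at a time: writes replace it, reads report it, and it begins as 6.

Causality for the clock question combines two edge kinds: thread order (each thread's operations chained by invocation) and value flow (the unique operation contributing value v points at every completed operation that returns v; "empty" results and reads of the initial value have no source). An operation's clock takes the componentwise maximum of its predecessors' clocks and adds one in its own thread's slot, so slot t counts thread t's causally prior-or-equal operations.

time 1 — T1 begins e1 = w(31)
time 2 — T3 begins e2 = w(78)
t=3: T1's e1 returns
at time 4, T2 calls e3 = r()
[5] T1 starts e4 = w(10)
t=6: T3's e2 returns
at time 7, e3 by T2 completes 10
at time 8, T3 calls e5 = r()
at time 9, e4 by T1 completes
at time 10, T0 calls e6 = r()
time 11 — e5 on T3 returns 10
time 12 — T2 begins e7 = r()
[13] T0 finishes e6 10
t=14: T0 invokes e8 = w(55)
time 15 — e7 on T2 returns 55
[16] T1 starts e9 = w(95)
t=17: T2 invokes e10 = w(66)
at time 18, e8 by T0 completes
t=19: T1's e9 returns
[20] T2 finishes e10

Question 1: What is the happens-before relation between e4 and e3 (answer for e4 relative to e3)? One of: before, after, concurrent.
Answer: concurrent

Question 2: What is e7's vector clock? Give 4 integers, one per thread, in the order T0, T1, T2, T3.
Answer: (2, 2, 2, 0)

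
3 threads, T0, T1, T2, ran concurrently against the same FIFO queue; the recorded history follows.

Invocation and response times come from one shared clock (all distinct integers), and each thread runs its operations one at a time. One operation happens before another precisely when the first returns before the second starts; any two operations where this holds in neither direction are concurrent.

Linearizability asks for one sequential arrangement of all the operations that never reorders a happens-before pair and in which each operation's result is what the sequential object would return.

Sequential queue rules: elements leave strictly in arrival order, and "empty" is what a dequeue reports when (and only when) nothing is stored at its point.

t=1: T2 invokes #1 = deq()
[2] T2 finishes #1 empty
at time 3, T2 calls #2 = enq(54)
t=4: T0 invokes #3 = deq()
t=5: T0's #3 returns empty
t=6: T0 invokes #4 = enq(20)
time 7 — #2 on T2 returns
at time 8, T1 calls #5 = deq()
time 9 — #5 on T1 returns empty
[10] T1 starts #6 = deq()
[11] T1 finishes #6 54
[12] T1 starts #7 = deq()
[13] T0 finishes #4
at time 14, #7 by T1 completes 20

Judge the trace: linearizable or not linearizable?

prefix check: 1..8 passes, 1..9 fails once #5's time-9 response joins
checked exhaustively: 2 real-time-consistent orders of 4 completed operations, zero legal FIFO queue replays
no escape via the 1 pending operation (#4): every completion choice fails
one such order, #1, #2, #3, #5 (pending dropped), breaks at step 3 where #3 deq() → empty is illegal
one such order, #1, #3, #2, #5 (pending dropped), breaks at step 4 where #5 deq() → empty is illegal

not linearizable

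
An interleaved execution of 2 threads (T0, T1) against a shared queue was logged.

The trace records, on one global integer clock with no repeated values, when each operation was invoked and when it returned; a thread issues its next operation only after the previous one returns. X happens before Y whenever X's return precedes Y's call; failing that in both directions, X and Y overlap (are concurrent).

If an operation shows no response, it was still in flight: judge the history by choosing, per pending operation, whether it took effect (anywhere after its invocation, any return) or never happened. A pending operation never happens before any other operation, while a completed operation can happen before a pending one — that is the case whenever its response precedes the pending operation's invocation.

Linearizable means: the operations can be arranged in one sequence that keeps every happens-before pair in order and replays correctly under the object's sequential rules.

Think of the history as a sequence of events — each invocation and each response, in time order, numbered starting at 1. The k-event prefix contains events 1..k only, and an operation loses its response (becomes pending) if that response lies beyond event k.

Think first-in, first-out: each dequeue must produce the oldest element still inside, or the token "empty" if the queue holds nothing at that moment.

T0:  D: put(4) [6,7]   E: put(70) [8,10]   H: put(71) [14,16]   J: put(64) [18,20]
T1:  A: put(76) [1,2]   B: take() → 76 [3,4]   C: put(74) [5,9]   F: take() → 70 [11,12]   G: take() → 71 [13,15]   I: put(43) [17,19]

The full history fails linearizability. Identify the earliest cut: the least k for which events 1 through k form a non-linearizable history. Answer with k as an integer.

12

a valid linearization of events 1..11 exists, for instance A, B, C, D, E:
1. A put(76), leaving queue <76>
2. B take() → 76, leaving queue <>
3. C put(74), leaving queue <74>
4. D put(4), leaving queue <74,4>
5. E put(70), leaving queue <74,4,70>
adding event 12 (F responds at 12) leaves no legal real-time order
sample order A, B, C, D, E, F stalls at step 6 — F take() → 70 has no legal effect
sample order A, B, D, C, E, F stalls at step 6 — F take() → 70 has no legal effect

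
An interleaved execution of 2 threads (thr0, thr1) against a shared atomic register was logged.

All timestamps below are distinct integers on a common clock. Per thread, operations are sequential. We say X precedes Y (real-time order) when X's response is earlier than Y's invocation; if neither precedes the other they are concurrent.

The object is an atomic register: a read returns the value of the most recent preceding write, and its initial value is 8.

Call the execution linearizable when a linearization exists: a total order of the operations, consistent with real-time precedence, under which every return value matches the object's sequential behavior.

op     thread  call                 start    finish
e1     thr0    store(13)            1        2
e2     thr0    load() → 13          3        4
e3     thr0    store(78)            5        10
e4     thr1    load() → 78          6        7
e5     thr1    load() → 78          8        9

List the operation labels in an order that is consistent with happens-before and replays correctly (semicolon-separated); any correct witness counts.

1. e1 store(13), leaving value 13
2. e2 load() → 13, leaving value 13
3. e3 store(78), leaving value 78
4. e4 load() → 78, leaving value 78
5. e5 load() → 78, leaving value 78

e1; e2; e3; e4; e5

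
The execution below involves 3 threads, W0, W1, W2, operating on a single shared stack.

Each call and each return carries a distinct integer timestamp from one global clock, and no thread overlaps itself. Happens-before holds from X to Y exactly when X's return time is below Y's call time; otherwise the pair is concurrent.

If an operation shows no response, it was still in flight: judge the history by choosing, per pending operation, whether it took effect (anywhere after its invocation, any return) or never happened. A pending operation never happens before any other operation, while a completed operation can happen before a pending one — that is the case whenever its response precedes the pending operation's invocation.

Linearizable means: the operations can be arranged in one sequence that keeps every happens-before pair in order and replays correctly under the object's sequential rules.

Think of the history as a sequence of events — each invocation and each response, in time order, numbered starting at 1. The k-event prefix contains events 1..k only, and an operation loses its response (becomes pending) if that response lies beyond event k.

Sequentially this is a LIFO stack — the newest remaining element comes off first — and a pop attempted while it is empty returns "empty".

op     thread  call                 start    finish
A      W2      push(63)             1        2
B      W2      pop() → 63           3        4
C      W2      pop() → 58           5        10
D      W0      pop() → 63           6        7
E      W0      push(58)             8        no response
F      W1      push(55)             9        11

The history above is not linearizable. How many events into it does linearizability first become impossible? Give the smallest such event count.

one valid order for events 1..6 is A, B:
step 1: A push(63) — stack <63>
step 2: B pop() → 63 — stack <>
adding event 7 (D responds at 7) leaves no legal real-time order
include/drop combinations of the 1 pending operation (C) were all tried; none helps
one such order, A, B, D (pending dropped), breaks at step 3 where D pop() → 63 is illegal

7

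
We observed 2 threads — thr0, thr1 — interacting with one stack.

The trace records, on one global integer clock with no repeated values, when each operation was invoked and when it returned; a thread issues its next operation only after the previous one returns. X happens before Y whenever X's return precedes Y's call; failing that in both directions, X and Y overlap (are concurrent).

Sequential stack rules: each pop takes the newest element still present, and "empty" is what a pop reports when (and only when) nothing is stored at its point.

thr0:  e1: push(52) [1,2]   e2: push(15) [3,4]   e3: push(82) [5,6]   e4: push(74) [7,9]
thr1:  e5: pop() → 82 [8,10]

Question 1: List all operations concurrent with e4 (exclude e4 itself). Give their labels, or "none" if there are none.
Answer: e5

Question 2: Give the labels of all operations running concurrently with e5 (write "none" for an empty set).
Answer: e4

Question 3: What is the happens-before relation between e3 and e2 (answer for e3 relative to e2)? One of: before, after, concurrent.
Answer: after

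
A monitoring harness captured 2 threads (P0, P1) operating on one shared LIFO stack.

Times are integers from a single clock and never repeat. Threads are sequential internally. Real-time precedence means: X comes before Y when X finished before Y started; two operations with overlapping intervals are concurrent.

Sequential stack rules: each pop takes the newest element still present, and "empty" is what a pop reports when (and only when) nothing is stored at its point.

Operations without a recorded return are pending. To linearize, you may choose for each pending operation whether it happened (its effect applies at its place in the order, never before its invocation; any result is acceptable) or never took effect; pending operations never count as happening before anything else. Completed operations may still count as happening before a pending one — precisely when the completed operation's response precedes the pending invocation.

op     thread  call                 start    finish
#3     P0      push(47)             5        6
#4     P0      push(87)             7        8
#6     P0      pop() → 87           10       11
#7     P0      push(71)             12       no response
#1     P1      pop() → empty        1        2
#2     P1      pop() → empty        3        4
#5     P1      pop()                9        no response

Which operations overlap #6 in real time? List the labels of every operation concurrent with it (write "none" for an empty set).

#6 spans [10,11]; an op avoiding the whole window 10..11 is ordered, any other is concurrent
#1 [1,2]: before
#2 [3,4]: before
#3 [5,6]: before
#4 [7,8]: before
#5 [9,…): concurrent
#7 [12,…): after

#5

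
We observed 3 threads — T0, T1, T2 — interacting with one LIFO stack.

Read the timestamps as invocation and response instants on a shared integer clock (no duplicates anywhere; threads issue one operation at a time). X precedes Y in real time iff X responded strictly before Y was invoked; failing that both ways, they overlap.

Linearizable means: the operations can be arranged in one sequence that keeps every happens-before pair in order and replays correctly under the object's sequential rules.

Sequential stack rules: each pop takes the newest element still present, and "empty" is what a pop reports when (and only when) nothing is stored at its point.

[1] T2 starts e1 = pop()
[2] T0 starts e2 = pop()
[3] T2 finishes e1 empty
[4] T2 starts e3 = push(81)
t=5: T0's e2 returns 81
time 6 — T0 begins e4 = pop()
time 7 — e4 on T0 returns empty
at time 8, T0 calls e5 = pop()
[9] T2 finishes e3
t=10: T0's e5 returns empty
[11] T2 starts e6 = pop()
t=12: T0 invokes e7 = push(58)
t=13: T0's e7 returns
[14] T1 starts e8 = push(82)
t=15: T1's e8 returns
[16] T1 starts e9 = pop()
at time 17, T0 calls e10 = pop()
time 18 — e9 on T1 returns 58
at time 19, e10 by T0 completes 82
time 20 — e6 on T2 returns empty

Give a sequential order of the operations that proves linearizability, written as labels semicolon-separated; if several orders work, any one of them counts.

step 1: e1 pop() → empty — stack <>
step 2: e3 push(81) — stack <81>
step 3: e2 pop() → 81 — stack <>
step 4: e4 pop() → empty — stack <>
step 5: e5 pop() → empty — stack <>
step 6: e6 pop() → empty — stack <>
step 7: e7 push(58) — stack <58>
step 8: e8 push(82) — stack <58,82>
step 9: e10 pop() → 82 — stack <58>
step 10: e9 pop() → 58 — stack <>

e1; e3; e2; e4; e5; e6; e7; e8; e10; e9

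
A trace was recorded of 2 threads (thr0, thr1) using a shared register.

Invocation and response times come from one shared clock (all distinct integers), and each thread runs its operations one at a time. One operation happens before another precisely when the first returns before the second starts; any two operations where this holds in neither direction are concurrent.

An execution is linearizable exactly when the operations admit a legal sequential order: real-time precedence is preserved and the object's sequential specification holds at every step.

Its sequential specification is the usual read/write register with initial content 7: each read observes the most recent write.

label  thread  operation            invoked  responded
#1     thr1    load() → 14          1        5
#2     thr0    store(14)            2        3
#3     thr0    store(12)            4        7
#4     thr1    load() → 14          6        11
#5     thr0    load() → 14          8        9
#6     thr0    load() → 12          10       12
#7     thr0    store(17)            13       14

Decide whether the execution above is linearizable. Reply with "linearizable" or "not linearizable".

the violation lands at event 9, #5's response at time 9: events 1..8 linearize, events 1..9 do not
all 3 real-time-respecting orders fail — 4 completed register operations, no legal replay
every completion of the 1 pending operation (#4) was checked; none linearizes
one such order, #1, #2, #3, #5 (pending dropped), breaks at step 1 where #1 load() → 14 is illegal
one such order, #2, #1, #3, #5 (pending dropped), breaks at step 4 where #5 load() → 14 is illegal

not linearizable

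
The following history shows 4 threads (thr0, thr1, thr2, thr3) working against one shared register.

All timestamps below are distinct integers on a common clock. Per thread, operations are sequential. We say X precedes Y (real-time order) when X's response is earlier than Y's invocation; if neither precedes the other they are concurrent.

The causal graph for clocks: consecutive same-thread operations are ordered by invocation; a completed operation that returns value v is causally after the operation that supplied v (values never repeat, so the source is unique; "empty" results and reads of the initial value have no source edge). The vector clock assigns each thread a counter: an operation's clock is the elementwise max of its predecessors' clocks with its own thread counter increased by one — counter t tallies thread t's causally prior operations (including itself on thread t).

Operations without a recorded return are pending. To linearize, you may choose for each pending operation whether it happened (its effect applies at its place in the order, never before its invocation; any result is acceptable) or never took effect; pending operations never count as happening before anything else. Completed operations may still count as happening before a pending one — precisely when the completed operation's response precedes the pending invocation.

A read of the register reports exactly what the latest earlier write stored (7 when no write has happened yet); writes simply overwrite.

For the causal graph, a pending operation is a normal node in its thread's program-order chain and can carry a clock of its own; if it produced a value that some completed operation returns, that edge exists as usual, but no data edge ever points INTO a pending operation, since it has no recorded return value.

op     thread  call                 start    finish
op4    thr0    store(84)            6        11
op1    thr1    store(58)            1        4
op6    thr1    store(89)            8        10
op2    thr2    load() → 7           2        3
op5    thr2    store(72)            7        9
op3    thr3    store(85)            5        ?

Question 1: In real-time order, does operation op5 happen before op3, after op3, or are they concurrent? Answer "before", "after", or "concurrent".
op5 spans [7,9], op3 spans [5,…)
the intervals overlap in both directions

concurrent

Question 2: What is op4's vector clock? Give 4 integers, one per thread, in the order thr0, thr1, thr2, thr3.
root op op3, invoked 5: fresh clock plus thr3's own tick → (0, 0, 0, 1)
root op op2, invoked 2: fresh clock plus thr2's own tick → (0, 0, 1, 0)
root op op1, invoked 1: fresh clock plus thr1's own tick → (0, 1, 0, 0)
root op op4, invoked 6: fresh clock plus thr0's own tick → (1, 0, 0, 0)
invoked at 7, op5 merges VC(op2)=(0, 0, 1, 0) and bumps thr2's slot → (0, 0, 2, 0)
invoked at 8, op6 merges VC(op1)=(0, 1, 0, 0) and bumps thr1's slot → (0, 2, 0, 0)
target: VC(op4) = (1, 0, 0, 0)

(1, 0, 0, 0)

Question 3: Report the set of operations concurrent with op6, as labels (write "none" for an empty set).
overlap test against op6 [8,10]: concurrent iff the interval meets 8..10
op1 [1,4]: before
op2 [2,3]: before
op3 [5,…): concurrent
op4 [6,11]: concurrent
op5 [7,9]: concurrent

op3, op4, op5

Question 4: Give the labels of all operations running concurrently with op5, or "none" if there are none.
op5 spans [7,9]; an op avoiding the whole window 7..9 is ordered, any other is concurrent
op1 [1,4]: before
op2 [2,3]: before
op3 [5,…): concurrent
op4 [6,11]: concurrent
op6 [8,10]: concurrent

op3, op4, op6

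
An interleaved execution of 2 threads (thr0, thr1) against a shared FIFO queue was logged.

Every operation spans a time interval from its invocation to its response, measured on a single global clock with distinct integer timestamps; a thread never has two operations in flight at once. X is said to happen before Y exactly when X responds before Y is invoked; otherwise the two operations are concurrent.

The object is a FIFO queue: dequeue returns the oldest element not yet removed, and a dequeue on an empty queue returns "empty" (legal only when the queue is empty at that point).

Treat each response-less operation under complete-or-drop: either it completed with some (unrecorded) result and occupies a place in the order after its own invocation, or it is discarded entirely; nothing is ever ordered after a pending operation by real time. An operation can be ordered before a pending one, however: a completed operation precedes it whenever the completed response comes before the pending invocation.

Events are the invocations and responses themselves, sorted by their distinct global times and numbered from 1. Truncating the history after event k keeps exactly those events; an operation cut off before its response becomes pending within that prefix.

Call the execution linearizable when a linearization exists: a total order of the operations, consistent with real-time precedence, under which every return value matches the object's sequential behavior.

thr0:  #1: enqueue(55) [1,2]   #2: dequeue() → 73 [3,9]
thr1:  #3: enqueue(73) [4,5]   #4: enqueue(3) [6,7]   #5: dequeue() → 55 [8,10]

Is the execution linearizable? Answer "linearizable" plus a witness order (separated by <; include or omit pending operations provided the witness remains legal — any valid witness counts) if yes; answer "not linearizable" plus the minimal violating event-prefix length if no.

linearizable — witness: #1 < #3 < #4 < #5 < #2

step 1: #1 enqueue(55) — queue <55>
step 2: #3 enqueue(73) — queue <55,73>
step 3: #4 enqueue(3) — queue <55,73,3>
step 4: #5 dequeue() → 55 — queue <73,3>
step 5: #2 dequeue() → 73 — queue <3>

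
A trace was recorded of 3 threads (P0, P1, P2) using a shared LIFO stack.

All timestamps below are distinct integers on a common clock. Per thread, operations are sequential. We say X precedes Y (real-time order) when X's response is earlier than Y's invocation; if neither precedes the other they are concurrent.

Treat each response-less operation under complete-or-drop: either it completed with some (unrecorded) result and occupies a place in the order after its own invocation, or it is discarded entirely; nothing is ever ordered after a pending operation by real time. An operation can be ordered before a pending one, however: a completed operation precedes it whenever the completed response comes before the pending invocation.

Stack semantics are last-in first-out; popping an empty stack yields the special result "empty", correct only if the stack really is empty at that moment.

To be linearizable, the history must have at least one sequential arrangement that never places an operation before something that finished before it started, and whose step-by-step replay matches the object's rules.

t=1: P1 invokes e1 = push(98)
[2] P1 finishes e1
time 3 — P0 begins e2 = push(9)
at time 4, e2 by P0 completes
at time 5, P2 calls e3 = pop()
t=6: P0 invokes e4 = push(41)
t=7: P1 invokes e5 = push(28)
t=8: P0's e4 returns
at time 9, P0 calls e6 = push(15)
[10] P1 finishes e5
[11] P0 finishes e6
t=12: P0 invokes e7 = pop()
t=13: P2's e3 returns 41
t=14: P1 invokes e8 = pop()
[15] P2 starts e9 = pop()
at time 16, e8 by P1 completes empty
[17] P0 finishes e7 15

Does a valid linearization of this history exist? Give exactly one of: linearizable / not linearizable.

already the first 16 events (up to e8's response at time 16) admit no linearization; the first 15 still do
all 12 real-time-respecting orders fail — 7 completed LIFO stack operations, no legal replay
completion choices over the 2 pending operations (e7, e9) were checked; none helps
e.g. e1, e2, e3, e4, e5, e6, e8 (pending dropped): illegal at step 3, since e3 pop() → 41 cannot apply there
e.g. e1, e2, e3, e4, e6, e5, e8 (pending dropped): illegal at step 3, since e3 pop() → 41 cannot apply there

not linearizable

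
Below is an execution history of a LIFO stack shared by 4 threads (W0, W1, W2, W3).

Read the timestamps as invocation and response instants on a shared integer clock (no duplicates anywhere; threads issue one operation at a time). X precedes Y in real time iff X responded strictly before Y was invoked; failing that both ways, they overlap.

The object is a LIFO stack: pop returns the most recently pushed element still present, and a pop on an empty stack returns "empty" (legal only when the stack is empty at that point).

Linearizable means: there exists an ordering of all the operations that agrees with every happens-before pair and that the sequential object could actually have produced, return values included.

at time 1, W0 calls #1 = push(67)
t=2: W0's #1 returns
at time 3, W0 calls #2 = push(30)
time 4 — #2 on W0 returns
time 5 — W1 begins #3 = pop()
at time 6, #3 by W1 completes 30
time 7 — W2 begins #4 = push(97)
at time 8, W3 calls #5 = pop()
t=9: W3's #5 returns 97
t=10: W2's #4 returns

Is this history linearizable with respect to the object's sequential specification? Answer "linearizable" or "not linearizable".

linearizable

witness order: #1, #2, #3, #4, #5
after step 1 (#1 push(67)): stack <67>
after step 2 (#2 push(30)): stack <67,30>
after step 3 (#3 pop() → 30): stack <67>
after step 4 (#4 push(97)): stack <67,97>
after step 5 (#5 pop() → 97): stack <67>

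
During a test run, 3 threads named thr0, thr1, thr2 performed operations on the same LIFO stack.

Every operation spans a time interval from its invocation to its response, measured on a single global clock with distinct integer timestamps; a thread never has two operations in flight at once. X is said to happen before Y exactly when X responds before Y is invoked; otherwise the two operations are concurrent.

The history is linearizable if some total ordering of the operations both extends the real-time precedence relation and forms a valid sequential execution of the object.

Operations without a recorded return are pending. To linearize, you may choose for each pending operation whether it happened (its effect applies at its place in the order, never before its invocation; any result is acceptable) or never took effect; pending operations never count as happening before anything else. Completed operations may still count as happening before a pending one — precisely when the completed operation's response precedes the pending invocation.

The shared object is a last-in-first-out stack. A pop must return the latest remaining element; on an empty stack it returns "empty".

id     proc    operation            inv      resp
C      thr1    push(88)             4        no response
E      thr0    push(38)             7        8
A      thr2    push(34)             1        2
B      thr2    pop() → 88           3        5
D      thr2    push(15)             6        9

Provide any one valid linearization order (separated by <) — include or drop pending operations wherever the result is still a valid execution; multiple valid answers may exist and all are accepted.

1. A push(34), leaving stack <34>
2. C push(88) (pending, included), leaving stack <34,88>
3. B pop() → 88, leaving stack <34>
4. D push(15), leaving stack <34,15>
5. E push(38), leaving stack <34,15,38>

A < C < B < D < E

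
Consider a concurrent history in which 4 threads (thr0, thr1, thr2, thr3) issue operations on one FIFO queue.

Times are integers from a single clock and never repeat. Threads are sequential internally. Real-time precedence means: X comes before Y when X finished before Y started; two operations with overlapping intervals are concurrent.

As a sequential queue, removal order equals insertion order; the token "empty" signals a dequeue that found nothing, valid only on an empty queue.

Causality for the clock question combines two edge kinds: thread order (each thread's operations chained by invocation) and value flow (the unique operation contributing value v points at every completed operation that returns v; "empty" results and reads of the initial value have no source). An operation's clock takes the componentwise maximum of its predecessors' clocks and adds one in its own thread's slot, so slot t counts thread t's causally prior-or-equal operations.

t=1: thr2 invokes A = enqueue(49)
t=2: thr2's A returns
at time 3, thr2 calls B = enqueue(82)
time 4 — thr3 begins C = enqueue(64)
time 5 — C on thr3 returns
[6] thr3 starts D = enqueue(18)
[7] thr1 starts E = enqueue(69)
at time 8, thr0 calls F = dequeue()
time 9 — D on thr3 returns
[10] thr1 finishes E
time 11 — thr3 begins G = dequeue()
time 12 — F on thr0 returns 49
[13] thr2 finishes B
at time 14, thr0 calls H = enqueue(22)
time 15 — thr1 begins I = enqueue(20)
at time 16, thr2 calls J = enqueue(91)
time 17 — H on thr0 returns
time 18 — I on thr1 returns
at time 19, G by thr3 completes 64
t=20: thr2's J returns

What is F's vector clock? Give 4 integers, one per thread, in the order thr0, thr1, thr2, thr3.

(1, 0, 1, 0)

invoked at 4, C has no predecessors; its own thr3 bump gives (0, 0, 0, 1)
invoked at 1, A has no predecessors; its own thr2 bump gives (0, 0, 1, 0)
invoked at 7, E has no predecessors; its own thr1 bump gives (0, 1, 0, 0)
D (invocation 6): componentwise max over VC(C)=(0, 0, 0, 1), +1 at thr3, giving (0, 0, 0, 2)
B (invocation 3): componentwise max over VC(A)=(0, 0, 1, 0), +1 at thr2, giving (0, 0, 2, 0)
I (invocation 15): componentwise max over VC(E)=(0, 1, 0, 0), +1 at thr1, giving (0, 2, 0, 0)
F (invocation 8): componentwise max over VC(A)=(0, 0, 1, 0), +1 at thr0, giving (1, 0, 1, 0)
G (invocation 11): componentwise max over VC(C)=(0, 0, 0, 1), VC(D)=(0, 0, 0, 2), +1 at thr3, giving (0, 0, 0, 3)
J (invocation 16): componentwise max over VC(B)=(0, 0, 2, 0), +1 at thr2, giving (0, 0, 3, 0)
H (invocation 14): componentwise max over VC(F)=(1, 0, 1, 0), +1 at thr0, giving (2, 0, 1, 0)
target: VC(F) = (1, 0, 1, 0)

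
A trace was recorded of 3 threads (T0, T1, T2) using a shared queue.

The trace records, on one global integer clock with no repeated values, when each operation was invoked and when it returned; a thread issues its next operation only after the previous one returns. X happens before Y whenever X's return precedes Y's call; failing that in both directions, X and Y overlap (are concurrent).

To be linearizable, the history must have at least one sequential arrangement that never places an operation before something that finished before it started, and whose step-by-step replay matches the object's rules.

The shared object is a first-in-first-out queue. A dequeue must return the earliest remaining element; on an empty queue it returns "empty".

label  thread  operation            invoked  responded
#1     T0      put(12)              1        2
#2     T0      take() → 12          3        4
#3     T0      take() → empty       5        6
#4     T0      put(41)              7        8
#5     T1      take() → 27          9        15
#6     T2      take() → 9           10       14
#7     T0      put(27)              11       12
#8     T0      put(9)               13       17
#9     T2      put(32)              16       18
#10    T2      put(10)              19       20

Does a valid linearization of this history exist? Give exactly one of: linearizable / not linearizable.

not linearizable

the violation lands at event 14, #6's response at time 14: events 1..13 linearize, events 1..14 do not
6 completed operations, 2 real-time-consistent orders — every queue replay fails
no escape via the 2 pending operations (#5, #8): every completion choice fails
one such order, #1, #2, #3, #4, #6, #7 (pending dropped), breaks at step 5 where #6 take() → 9 is illegal
one such order, #1, #2, #3, #4, #7, #6 (pending dropped), breaks at step 6 where #6 take() → 9 is illegal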